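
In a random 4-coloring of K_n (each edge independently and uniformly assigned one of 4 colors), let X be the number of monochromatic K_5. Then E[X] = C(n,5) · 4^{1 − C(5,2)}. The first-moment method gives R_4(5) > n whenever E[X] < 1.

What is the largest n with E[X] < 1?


We need C(n, 5) · 4^{1 − 10} < 1, i.e. C(n, 5) < 4^{10 − 1} = 262144.
Check values of n near the boundary:
  n = 29: C(29, 5) = 118755; 118755 < 262144? YES
  n = 30: C(30, 5) = 142506; 142506 < 262144? YES
  n = 31: C(31, 5) = 169911; 169911 < 262144? YES
  n = 32: C(32, 5) = 201376; 201376 < 262144? YES
  n = 33: C(33, 5) = 237336; 237336 < 262144? YES
  n = 34: C(34, 5) = 278256; 278256 < 262144? NO
The largest n with C(n, 5) < 262144 is n = 33 (where E[X] = 29667/32768 ≈ 0.905365). Hence R_4(5) > 33, i.e. R_4(5) ≥ 34.

Largest n = 33; hence R_4(5) > 33.


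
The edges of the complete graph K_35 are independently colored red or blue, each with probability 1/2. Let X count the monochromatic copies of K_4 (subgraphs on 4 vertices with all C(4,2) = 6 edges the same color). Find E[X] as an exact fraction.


Let X = Σ_S X_S over the C(35, 4) = 52360 subsets S of size 4, where X_S = 1 if the K_4 on S is monochromatic.
For a fixed S, the K_4 on S has C(4, 2) = 6 edges. P[all 6 edges red] = (1/2)^6, and likewise for blue, so P[monochromatic] = 2·(1/2)^6 = 2^{1 − 6} = 1/32.
Summing: E[X] = C(35, 4) · 2^{1 − 6} = 52360 · 1/32 = 6545/4.
Numerically: E[X] ≈ 1636.250000.

E[X] = C(35,4)·2^(1−C(4,2)) = 6545/4 ≈ 1636.250000.


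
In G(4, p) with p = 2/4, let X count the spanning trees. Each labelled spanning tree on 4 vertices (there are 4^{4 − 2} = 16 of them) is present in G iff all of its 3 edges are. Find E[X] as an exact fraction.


K_4 has 4^{4 − 2} = 16 labelled spanning trees.
For each such spanning tree H, let X_H = 1 if all 3 edges of H are present in G. Then P[X_H = 1] = p^{3} = (1/2)^{3} = 1/8.
By linearity of expectation: E[X] = Σ_H E[X_H] = 16 · p^{3} = 16 · 1/8 = 2.
Numerically: E[X] ≈ 2.

E[X] = 16 · (1/2)^{3} = 2 ≈ 2.


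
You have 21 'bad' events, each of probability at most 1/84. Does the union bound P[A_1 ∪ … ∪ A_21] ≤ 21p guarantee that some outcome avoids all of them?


Union bound: P[∪_{i=1}^{21} A_i] ≤ Σ_i P[A_i] ≤ 21·p = 21·(1/84) = 1/4.
Numerically: 1/4 ≈ 0.250.
Is 1/4 < 1? YES.
Since P[∪ A_i] ≤ 1/4 < 1, the complement has P[∩ A_i^c] ≥ 1 − 1/4 = 3/4 > 0, so some outcome avoids every A_i.

21·p = 1/4 ≈ 0.250; existence CERTIFIED by the union bound.


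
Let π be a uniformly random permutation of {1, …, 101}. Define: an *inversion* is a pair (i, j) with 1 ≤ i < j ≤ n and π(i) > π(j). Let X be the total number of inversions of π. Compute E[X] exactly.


Write X = Σ X_I over the C(101, 2) = 5050 pairs i < j, with X_I the indicator of one inversion.
There are 5050 indicators.
For each fixed pair i < j, the values π(i) and π(j) are two distinct elements of {1, …, 101} in uniformly random order; by symmetry P[π(i) > π(j)] = 1/2.
By linearity: E[X] = 5050 · (1/2) = C(101, 2) · (1/2) = 5050/2 = 2525 ≈ 2525.0000.

E[X] = 2525 = 2525.0000.


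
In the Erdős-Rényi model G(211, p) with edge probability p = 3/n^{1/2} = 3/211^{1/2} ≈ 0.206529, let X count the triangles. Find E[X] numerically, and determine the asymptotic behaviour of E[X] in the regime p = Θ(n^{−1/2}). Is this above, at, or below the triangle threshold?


Number of potential triangles: C(211, 3) = 1543465.
Each occurs with probability p³ ≈ (0.206529)³ ≈ 8.80927325e-03.
By linearity: E[X] = C(211, 3)·p³ ≈ 1543465 · 8.80927325e-03 ≈ 13596.804933.
Since α = 1/2 < 1, p = c/n^{1/2} ≫ 1/n is above the triangle threshold p ~ 1/n. Asymptotically E[X] ~ (c³/6)·n^{3(1−α)} = (3³/6)·n^{1.5} → ∞; triangles are abundant w.h.p.

E[X] ≈ 13596.804933; in regime p = Θ(1/n^{1/2}) E[X] diverges (above the triangle threshold p ~ 1/n).


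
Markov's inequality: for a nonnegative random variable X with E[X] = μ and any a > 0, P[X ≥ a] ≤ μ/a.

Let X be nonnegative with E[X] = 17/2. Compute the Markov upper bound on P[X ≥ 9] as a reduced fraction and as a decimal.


μ = E[X] = 17/2, a = 9.
Markov: P[X ≥ 9] ≤ μ/a = (17/2)/9 = 17/18.
Numerically: ≈ 0.94444.
(Since a = 9 > μ = 8.50000, the bound 17/18 is < 1 and informative.)

P[X ≥ 9] ≤ 17/18 ≈ 0.94444.


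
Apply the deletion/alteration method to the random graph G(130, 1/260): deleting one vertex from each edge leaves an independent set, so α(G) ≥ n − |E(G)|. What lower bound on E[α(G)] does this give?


E[|E(G)|] = C(130, 2)·p = 8385 · (1/260) = 129/4.
E[α(G)] ≥ n − E[|E(G)|] = 130 − 129/4 = 391/4.
Numerically: ≈ 97.75000.
(This is only a lower bound; the true E[α(G)] may be larger.)

E[α(G)] ≥ 391/4 ≈ 97.75000.


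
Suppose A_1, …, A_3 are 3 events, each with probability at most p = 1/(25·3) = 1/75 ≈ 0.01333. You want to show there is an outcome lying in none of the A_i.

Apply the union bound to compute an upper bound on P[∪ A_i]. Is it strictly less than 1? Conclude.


Union bound: P[∪_{i=1}^{3} A_i] ≤ Σ_i P[A_i] ≤ 3·p = 3·(1/75) = 1/25.
Numerically: 1/25 ≈ 0.04000.
Is 1/25 < 1? YES.
Since P[∪ A_i] ≤ 1/25 < 1, the complement has P[∩ A_i^c] ≥ 1 − 1/25 = 24/25 > 0, so some outcome avoids every A_i.

3·p = 1/25 ≈ 0.04000; existence CERTIFIED by the union bound.


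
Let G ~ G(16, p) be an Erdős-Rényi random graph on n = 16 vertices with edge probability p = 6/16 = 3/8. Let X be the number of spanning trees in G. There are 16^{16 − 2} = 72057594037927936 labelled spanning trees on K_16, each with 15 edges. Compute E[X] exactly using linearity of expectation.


K_16 has 16^{16 − 2} = 72057594037927936 labelled spanning trees.
For each such spanning tree H, let X_H = 1 if all 15 edges of H are present in G. Then P[X_H = 1] = p^{15} = (3/8)^{15} = 14348907/35184372088832.
By linearity of expectation: E[X] = Σ_H E[X_H] = 72057594037927936 · p^{15} = 72057594037927936 · 14348907/35184372088832 = 29386561536.
Numerically: E[X] ≈ 2.939e+10.

E[X] = 72057594037927936 · (3/8)^{15} = 29386561536 ≈ 2.939e+10.


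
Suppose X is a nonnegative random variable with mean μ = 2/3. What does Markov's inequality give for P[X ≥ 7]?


μ = E[X] = 2/3, a = 7.
Markov: P[X ≥ 7] ≤ μ/a = (2/3)/7 = 2/21.
Numerically: ≈ 0.095238.
(Since a = 7 > μ = 0.666667, the bound 2/21 is < 1 and informative.)

P[X ≥ 7] ≤ 2/21 ≈ 0.095238.


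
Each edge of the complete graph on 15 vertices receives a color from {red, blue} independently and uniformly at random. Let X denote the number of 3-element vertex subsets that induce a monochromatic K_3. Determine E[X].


Let X = Σ_S X_S over the C(15, 3) = 455 subsets S of size 3, where X_S = 1 if the K_3 on S is monochromatic.
For a fixed S, the K_3 on S has C(3, 2) = 3 edges. P[all 3 edges red] = (1/2)^3, and likewise for blue, so P[monochromatic] = 2·(1/2)^3 = 2^{1 − 3} = 1/4.
Summing: E[X] = C(15, 3) · 2^{1 − 3} = 455 · 1/4 = 455/4.
Numerically: E[X] ≈ 113.750000.

E[X] = C(15,3)·2^(1−C(3,2)) = 455/4 ≈ 113.750000.


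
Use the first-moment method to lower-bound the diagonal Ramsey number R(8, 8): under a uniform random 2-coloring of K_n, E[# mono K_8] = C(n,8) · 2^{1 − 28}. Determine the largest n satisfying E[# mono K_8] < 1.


We need C(n, 8) · 2^{1 − 28} < 1, i.e. C(n, 8) < 2^{28 − 1} = 134217728.
Check values of n near the boundary:
  n = 39: C(39, 8) = 61523748; 61523748 < 134217728? YES
  n = 40: C(40, 8) = 76904685; 76904685 < 134217728? YES
  n = 41: C(41, 8) = 95548245; 95548245 < 134217728? YES
  n = 42: C(42, 8) = 118030185; 118030185 < 134217728? YES
  n = 43: C(43, 8) = 145008513; 145008513 < 134217728? NO
The largest n with C(n, 8) < 134217728 is n = 42 (where E[X] = 118030185/134217728 ≈ 0.87939). Hence R(8, 8) > 42, i.e. R(8, 8) ≥ 43.

Largest n = 42; hence R(8, 8) > 42.


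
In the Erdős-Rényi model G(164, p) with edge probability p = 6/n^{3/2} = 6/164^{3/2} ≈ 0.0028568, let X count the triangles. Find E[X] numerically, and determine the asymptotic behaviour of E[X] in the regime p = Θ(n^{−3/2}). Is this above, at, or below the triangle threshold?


Number of potential triangles: C(164, 3) = 721764.
Each occurs with probability p³ ≈ (0.0028568)³ ≈ 2.3316128e-08.
By linearity: E[X] = C(164, 3)·p³ ≈ 721764 · 2.3316128e-08 ≈ 0.01683.
Since α = 3/2 > 1, p = c/n^{3/2} = o(1/n) is below the triangle threshold p ~ 1/n. Asymptotically E[X] ~ (c³/6)·n^{3(1−α)} = (6³/6)·n^{-1.5} → 0, so by Markov's inequality G has no triangles w.h.p.

E[X] ≈ 0.01683; in regime p = Θ(1/n^{3/2}) E[X] tends to 0 (below the triangle threshold p ~ 1/n).


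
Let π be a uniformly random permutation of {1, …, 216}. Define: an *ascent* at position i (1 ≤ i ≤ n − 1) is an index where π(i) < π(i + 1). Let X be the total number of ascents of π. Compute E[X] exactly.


Write X = Σ X_I over i = 1, …, 215, with X_I the indicator of one ascent.
There are 215 indicators.
For each fixed i, the pair (π(i), π(i+1)) is a uniformly random ordered pair of distinct values from {1, …, 216}; by symmetry P[π(i) < π(i+1)] = 1/2.
By linearity: E[X] = 215 · (1/2) = (216 − 1) · (1/2) = 215/2 ≈ 107.500.

E[X] = 215/2 = 107.500.


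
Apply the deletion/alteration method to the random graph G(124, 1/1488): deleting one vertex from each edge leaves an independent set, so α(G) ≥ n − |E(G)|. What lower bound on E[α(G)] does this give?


E[|E(G)|] = C(124, 2)·p = 7626 · (1/1488) = 41/8.
E[α(G)] ≥ n − E[|E(G)|] = 124 − 41/8 = 951/8.
Numerically: ≈ 118.875000.
(This is only a lower bound; the true E[α(G)] may be larger.)

E[α(G)] ≥ 951/8 ≈ 118.875000.


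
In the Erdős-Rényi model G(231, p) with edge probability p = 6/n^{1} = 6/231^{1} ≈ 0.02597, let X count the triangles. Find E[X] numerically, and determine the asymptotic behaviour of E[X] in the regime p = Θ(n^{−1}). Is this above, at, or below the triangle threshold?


Number of potential triangles: C(231, 3) = 2027795.
Each occurs with probability p³ ≈ (0.02597)³ ≈ 1.752338e-05.
By linearity: E[X] = C(231, 3)·p³ ≈ 2027795 · 1.752338e-05 ≈ 35.5338.
Here α = 1, so p = 6/n is exactly at the triangle threshold p ~ 1/n. Asymptotically E[X] → c³/6 = 6³/6 = 36 ≈ 36.0000, a bounded constant. In this regime the triangle count is asymptotically Poisson(c³/6).

E[X] ≈ 35.5338; in regime p = Θ(1/n^{1}) E[X] stays bounded (at the triangle threshold p ~ 1/n).


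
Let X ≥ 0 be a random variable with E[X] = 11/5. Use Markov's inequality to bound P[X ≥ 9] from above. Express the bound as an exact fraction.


μ = E[X] = 11/5, a = 9.
Markov: P[X ≥ 9] ≤ μ/a = (11/5)/9 = 11/45.
Numerically: ≈ 0.244.
(Since a = 9 > μ = 2.200, the bound 11/45 is < 1 and informative.)

P[X ≥ 9] ≤ 11/45 ≈ 0.244.


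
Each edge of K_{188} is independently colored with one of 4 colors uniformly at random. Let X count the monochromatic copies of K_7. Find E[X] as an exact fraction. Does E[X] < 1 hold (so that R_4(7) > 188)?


E[X] = C(188, 7) · 4^{1 − 21} = 1470936391496 · 4^{−20} = 1470936391496/1099511627776.
As a reduced fraction: E[X] = 183867048937/137438953472 ≈ 1.3378089.
Is E[X] < 1? NO.
Since E[X] ≥ 1, the first-moment bound is inconclusive at n = 188; it does NOT by itself certify R_4(7) > 188.

E[X] = 183867048937/137438953472 ≈ 1.3378089; E[X] ≥ 1; first-moment method inconclusive here.


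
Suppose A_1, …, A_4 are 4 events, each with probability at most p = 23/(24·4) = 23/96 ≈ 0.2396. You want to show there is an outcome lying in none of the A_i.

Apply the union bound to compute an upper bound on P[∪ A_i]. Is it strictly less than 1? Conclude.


Union bound: P[∪_{i=1}^{4} A_i] ≤ Σ_i P[A_i] ≤ 4·p = 4·(23/96) = 23/24.
Numerically: 23/24 ≈ 0.9583.
Is 23/24 < 1? YES.
Since P[∪ A_i] ≤ 23/24 < 1, the complement has P[∩ A_i^c] ≥ 1 − 23/24 = 1/24 > 0, so some outcome avoids every A_i.

4·p = 23/24 ≈ 0.9583; existence CERTIFIED by the union bound.


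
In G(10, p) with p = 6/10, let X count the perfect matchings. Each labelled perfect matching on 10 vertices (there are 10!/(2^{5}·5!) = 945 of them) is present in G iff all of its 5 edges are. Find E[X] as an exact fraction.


K_10 has 10!/(2^{5}·5!) = 945 labelled perfect matchings.
For each such perfect matching H, let X_H = 1 if all 5 edges of H are present in G. Then P[X_H = 1] = p^{5} = (3/5)^{5} = 243/3125.
By linearity of expectation: E[X] = Σ_H E[X_H] = 945 · p^{5} = 945 · 243/3125 = 45927/625.
Numerically: E[X] ≈ 73.5.

E[X] = 945 · (3/5)^{5} = 45927/625 ≈ 73.5.


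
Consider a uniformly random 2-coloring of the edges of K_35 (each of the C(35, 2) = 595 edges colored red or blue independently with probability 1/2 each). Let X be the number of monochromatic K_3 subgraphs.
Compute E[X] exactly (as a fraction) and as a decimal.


Let X = Σ_S X_S over the C(35, 3) = 6545 subsets S of size 3, where X_S = 1 if the K_3 on S is monochromatic.
For a fixed S, the K_3 on S has C(3, 2) = 3 edges. P[all 3 edges red] = (1/2)^3, and likewise for blue, so P[monochromatic] = 2·(1/2)^3 = 2^{1 − 3} = 1/4.
By linearity of expectation: E[X] = C(35, 3) · 2^{1 − 3} = 6545 · 1/4 = 6545/4.
Numerically: E[X] ≈ 1636.250000.

E[X] = C(35,3)·2^(1−C(3,2)) = 6545/4 ≈ 1636.250000.


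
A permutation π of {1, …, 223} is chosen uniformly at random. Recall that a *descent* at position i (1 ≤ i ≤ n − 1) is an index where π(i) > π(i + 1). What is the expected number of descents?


Write X = Σ X_I over i = 1, …, 222, with X_I the indicator of one descent.
There are 222 indicators.
For each fixed i, the pair (π(i), π(i+1)) is a uniformly random ordered pair of distinct values from {1, …, 223}; by symmetry P[π(i) > π(i+1)] = 1/2.
By linearity: E[X] = 222 · (1/2) = (223 − 1) · (1/2) = 111 ≈ 111.0000.

E[X] = 111 = 111.0000.


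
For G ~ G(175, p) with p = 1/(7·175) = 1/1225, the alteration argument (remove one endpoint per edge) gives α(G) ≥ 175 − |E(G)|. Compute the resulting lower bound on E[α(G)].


E[|E(G)|] = C(175, 2)·p = 15225 · (1/1225) = 87/7.
E[α(G)] ≥ n − E[|E(G)|] = 175 − 87/7 = 1138/7.
Numerically: ≈ 162.5714.
(This is only a lower bound; the true E[α(G)] may be larger.)

E[α(G)] ≥ 1138/7 ≈ 162.5714.


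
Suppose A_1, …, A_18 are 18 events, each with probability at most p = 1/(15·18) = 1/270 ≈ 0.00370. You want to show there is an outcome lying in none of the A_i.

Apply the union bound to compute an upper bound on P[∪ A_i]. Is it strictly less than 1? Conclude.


Union bound: P[∪_{i=1}^{18} A_i] ≤ Σ_i P[A_i] ≤ 18·p = 18·(1/270) = 1/15.
Numerically: 1/15 ≈ 0.06667.
Is 1/15 < 1? YES.
Since P[∪ A_i] ≤ 1/15 < 1, the complement has P[∩ A_i^c] ≥ 1 − 1/15 = 14/15 > 0, so some outcome avoids every A_i.

18·p = 1/15 ≈ 0.06667; existence CERTIFIED by the union bound.


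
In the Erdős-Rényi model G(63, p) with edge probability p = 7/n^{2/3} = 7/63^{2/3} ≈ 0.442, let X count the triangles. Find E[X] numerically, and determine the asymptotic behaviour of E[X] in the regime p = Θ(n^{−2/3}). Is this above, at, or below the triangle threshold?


Number of potential triangles: C(63, 3) = 39711.
Each occurs with probability p³ ≈ (0.442)³ ≈ 8.64198e-02.
By linearity: E[X] = C(63, 3)·p³ ≈ 39711 · 8.64198e-02 ≈ 3431.815.
Since α = 2/3 < 1, p = c/n^{2/3} ≫ 1/n is above the triangle threshold p ~ 1/n. Asymptotically E[X] ~ (c³/6)·n^{3(1−α)} = (7³/6)·n^{1} → ∞; triangles are abundant w.h.p.

E[X] ≈ 3431.815; in regime p = Θ(1/n^{2/3}) E[X] diverges (above the triangle threshold p ~ 1/n).


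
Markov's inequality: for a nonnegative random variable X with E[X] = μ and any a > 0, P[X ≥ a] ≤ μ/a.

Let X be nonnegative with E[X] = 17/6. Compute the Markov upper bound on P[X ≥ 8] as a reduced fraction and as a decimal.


μ = E[X] = 17/6, a = 8.
Markov: P[X ≥ 8] ≤ μ/a = (17/6)/8 = 17/48.
Numerically: ≈ 0.35417.
(Since a = 8 > μ = 2.83333, the bound 17/48 is < 1 and informative.)

P[X ≥ 8] ≤ 17/48 ≈ 0.35417.


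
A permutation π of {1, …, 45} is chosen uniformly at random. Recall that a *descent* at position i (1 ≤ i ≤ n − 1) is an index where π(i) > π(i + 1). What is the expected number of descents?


Write X = Σ X_I over i = 1, …, 44, with X_I the indicator of one descent.
There are 44 indicators.
For each fixed i, the pair (π(i), π(i+1)) is a uniformly random ordered pair of distinct values from {1, …, 45}; by symmetry P[π(i) > π(i+1)] = 1/2.
By linearity: E[X] = 44 · (1/2) = (45 − 1) · (1/2) = 22 ≈ 22.0000.

E[X] = 22 = 22.0000.


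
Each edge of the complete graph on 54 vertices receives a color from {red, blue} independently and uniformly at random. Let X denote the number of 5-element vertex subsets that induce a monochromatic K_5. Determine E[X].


Let X = Σ_S X_S over the C(54, 5) = 3162510 subsets S of size 5, where X_S = 1 if the K_5 on S is monochromatic.
For a fixed S, the K_5 on S has C(5, 2) = 10 edges. P[all 10 edges red] = (1/2)^10, and likewise for blue, so P[monochromatic] = 2·(1/2)^10 = 2^{1 − 10} = 1/512.
By linearity of expectation: E[X] = C(54, 5) · 2^{1 − 10} = 3162510 · 1/512 = 1581255/256.
Numerically: E[X] ≈ 6176.777.

E[X] = C(54,5)·2^(1−C(5,2)) = 1581255/256 ≈ 6176.777.


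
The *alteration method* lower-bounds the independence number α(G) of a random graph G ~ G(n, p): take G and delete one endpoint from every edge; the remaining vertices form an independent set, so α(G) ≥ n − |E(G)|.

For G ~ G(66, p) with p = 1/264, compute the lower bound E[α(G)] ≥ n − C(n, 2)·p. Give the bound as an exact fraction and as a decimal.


E[|E(G)|] = C(66, 2)·p = 2145 · (1/264) = 65/8.
E[α(G)] ≥ n − E[|E(G)|] = 66 − 65/8 = 463/8.
Numerically: ≈ 57.87500.
(This is only a lower bound; the true E[α(G)] may be larger.)

E[α(G)] ≥ 463/8 ≈ 57.87500.


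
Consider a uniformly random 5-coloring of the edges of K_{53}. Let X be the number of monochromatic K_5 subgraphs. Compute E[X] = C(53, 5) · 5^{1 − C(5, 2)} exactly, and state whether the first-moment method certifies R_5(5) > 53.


E[X] = C(53, 5) · 5^{1 − 10} = 2869685 · 5^{−9} = 2869685/1953125.
As a reduced fraction: E[X] = 573937/390625 ≈ 1.469279.
Is E[X] < 1? NO.
Since E[X] ≥ 1, the first-moment bound is inconclusive at n = 53; it does NOT by itself certify R_5(5) > 53.

E[X] = 573937/390625 ≈ 1.469279; E[X] ≥ 1; first-moment method inconclusive here.


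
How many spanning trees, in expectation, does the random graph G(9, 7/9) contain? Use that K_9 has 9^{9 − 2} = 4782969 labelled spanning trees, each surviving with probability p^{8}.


K_9 has 9^{9 − 2} = 4782969 labelled spanning trees.
For each such spanning tree H, let X_H = 1 if all 8 edges of H are present in G. Then P[X_H = 1] = p^{8} = (7/9)^{8} = 5764801/43046721.
Summing the indicators: E[X] = Σ_H E[X_H] = 4782969 · p^{8} = 4782969 · 5764801/43046721 = 5764801/9.
Numerically: E[X] ≈ 6.41e+05.

E[X] = 4782969 · (7/9)^{8} = 5764801/9 ≈ 6.41e+05.


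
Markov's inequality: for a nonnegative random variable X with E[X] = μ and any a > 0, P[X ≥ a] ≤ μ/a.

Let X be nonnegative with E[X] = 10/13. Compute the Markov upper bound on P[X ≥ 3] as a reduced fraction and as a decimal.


μ = E[X] = 10/13, a = 3.
Markov: P[X ≥ 3] ≤ μ/a = (10/13)/3 = 10/39.
Numerically: ≈ 0.2564.
(Since a = 3 > μ = 0.7692, the bound 10/39 is < 1 and informative.)

P[X ≥ 3] ≤ 10/39 ≈ 0.2564.


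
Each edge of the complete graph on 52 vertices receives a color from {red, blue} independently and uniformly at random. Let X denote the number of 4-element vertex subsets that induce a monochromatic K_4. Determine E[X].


Let X = Σ_S X_S over the C(52, 4) = 270725 subsets S of size 4, where X_S = 1 if the K_4 on S is monochromatic.
For a fixed S, the K_4 on S has C(4, 2) = 6 edges. P[all 6 edges red] = (1/2)^6, and likewise for blue, so P[monochromatic] = 2·(1/2)^6 = 2^{1 − 6} = 1/32.
Summing: E[X] = C(52, 4) · 2^{1 − 6} = 270725 · 1/32 = 270725/32.
Numerically: E[X] ≈ 8460.1562.

E[X] = C(52,4)·2^(1−C(4,2)) = 270725/32 ≈ 8460.1562.


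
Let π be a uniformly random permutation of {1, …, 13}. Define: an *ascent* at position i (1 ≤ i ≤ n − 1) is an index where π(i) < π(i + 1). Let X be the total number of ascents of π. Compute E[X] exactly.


Write X = Σ X_I over i = 1, …, 12, with X_I the indicator of one ascent.
There are 12 indicators.
For each fixed i, the pair (π(i), π(i+1)) is a uniformly random ordered pair of distinct values from {1, …, 13}; by symmetry P[π(i) < π(i+1)] = 1/2.
By linearity: E[X] = 12 · (1/2) = (13 − 1) · (1/2) = 6 ≈ 6.0000.

E[X] = 6 = 6.0000.


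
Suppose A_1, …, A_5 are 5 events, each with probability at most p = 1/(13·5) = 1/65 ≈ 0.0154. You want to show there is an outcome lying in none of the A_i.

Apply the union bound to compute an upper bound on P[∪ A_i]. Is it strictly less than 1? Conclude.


Union bound: P[∪_{i=1}^{5} A_i] ≤ Σ_i P[A_i] ≤ 5·p = 5·(1/65) = 1/13.
Numerically: 1/13 ≈ 0.0769.
Is 1/13 < 1? YES.
Since P[∪ A_i] ≤ 1/13 < 1, the complement has P[∩ A_i^c] ≥ 1 − 1/13 = 12/13 > 0, so some outcome avoids every A_i.

5·p = 1/13 ≈ 0.0769; existence CERTIFIED by the union bound.


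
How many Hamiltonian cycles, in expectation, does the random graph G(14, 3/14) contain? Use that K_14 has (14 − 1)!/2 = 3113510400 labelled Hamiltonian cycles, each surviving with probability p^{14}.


K_14 has (14 − 1)!/2 = 3113510400 labelled Hamiltonian cycles.
For each such Hamiltonian cycle H, let X_H = 1 if all 14 edges of H are present in G. Then P[X_H = 1] = p^{14} = (3/14)^{14} = 4782969/11112006825558016.
By linearity of expectation: E[X] = Σ_H E[X_H] = 3113510400 · p^{14} = 3113510400 · 4782969/11112006825558016 = 4155084744525/3100448333024.
Numerically: E[X] ≈ 1.34016.

E[X] = 3113510400 · (3/14)^{14} = 4155084744525/3100448333024 ≈ 1.34016.


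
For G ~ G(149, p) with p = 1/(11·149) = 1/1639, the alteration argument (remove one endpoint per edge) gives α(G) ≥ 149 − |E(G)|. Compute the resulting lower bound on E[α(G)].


E[|E(G)|] = C(149, 2)·p = 11026 · (1/1639) = 74/11.
E[α(G)] ≥ n − E[|E(G)|] = 149 − 74/11 = 1565/11.
Numerically: ≈ 142.2727.
(This is only a lower bound; the true E[α(G)] may be larger.)

E[α(G)] ≥ 1565/11 ≈ 142.2727.


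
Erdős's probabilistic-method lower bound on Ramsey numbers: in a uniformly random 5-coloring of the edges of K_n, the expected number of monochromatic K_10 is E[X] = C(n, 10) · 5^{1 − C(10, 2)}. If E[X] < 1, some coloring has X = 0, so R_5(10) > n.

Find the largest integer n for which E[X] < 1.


We need C(n, 10) · 5^{1 − 45} < 1, i.e. C(n, 10) < 5^{45 − 1} = 5684341886080801486968994140625.
Check values of n near the boundary:
  n = 5387: C(5387, 10) = 5624406917627224603154306376491; 5624406917627224603154306376491 < 5684341886080801486968994140625? YES
  n = 5388: C(5388, 10) = 5634865093375880654852250419586; 5634865093375880654852250419586 < 5684341886080801486968994140625? YES
  n = 5389: C(5389, 10) = 5645340767466558997768874792926; 5645340767466558997768874792926 < 5684341886080801486968994140625? YES
  n = 5390: C(5390, 10) = 5655833965919099070255434039753; 5655833965919099070255434039753 < 5684341886080801486968994140625? YES
  n = 5391: C(5391, 10) = 5666344714787188828795213697883; 5666344714787188828795213697883 < 5684341886080801486968994140625? YES
  n = 5392: C(5392, 10) = 5676873040158402483252283957448; 5676873040158402483252283957448 < 5684341886080801486968994140625? YES
  n = 5393: C(5393, 10) = 5687418968154238267170642278008; 5687418968154238267170642278008 < 5684341886080801486968994140625? NO
The largest n with C(n, 10) < 5684341886080801486968994140625 is n = 5392 (where E[X] = 5676873040158402483252283957448/5684341886080801486968994140625 ≈ 0.999). Hence R_5(10) > 5392, i.e. R_5(10) ≥ 5393.

Largest n = 5392; hence R_5(10) > 5392.


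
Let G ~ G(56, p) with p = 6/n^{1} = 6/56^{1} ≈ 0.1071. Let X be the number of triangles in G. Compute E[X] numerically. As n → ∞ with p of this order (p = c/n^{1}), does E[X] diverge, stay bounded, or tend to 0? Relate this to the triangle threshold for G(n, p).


Number of potential triangles: C(56, 3) = 27720.
Each occurs with probability p³ ≈ (0.1071)³ ≈ 1.229956e-03.
By linearity: E[X] = C(56, 3)·p³ ≈ 27720 · 1.229956e-03 ≈ 34.0944.
Here α = 1, so p = 6/n is exactly at the triangle threshold p ~ 1/n. Asymptotically E[X] → c³/6 = 6³/6 = 36 ≈ 36.0000, a bounded constant. In this regime the triangle count is asymptotically Poisson(c³/6).

E[X] ≈ 34.0944; in regime p = Θ(1/n^{1}) E[X] stays bounded (at the triangle threshold p ~ 1/n).


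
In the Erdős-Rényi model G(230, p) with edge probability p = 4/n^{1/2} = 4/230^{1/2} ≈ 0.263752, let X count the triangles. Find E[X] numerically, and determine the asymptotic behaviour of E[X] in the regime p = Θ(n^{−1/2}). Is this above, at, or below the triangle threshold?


Number of potential triangles: C(230, 3) = 2001460.
Each occurs with probability p³ ≈ (0.263752)³ ≈ 1.83479784e-02.
By linearity: E[X] = C(230, 3)·p³ ≈ 2001460 · 1.83479784e-02 ≈ 36722.744829.
Since α = 1/2 < 1, p = c/n^{1/2} ≫ 1/n is above the triangle threshold p ~ 1/n. Asymptotically E[X] ~ (c³/6)·n^{3(1−α)} = (4³/6)·n^{1.5} → ∞; triangles are abundant w.h.p.

E[X] ≈ 36722.744829; in regime p = Θ(1/n^{1/2}) E[X] diverges (above the triangle threshold p ~ 1/n).


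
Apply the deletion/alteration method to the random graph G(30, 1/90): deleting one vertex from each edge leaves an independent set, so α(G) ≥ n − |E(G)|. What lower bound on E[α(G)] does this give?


E[|E(G)|] = C(30, 2)·p = 435 · (1/90) = 29/6.
E[α(G)] ≥ n − E[|E(G)|] = 30 − 29/6 = 151/6.
Numerically: ≈ 25.167.
(This is only a lower bound; the true E[α(G)] may be larger.)

E[α(G)] ≥ 151/6 ≈ 25.167.


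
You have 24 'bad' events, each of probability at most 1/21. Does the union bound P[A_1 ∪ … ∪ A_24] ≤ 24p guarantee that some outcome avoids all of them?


Union bound: P[∪_{i=1}^{24} A_i] ≤ Σ_i P[A_i] ≤ 24·p = 24·(1/21) = 8/7.
Numerically: 8/7 ≈ 1.14286.
Is 8/7 < 1? NO.
Since the bound 8/7 is ≥ 1, the union bound is uninformative here; it does NOT by itself certify existence.

24·p = 8/7 ≈ 1.14286; existence NOT certified by the union bound.


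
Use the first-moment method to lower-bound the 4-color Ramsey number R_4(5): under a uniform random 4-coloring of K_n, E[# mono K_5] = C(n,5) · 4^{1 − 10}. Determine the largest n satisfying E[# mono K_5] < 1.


We need C(n, 5) · 4^{1 − 10} < 1, i.e. C(n, 5) < 4^{10 − 1} = 262144.
Check values of n near the boundary:
  n = 29: C(29, 5) = 118755; 118755 < 262144? YES
  n = 30: C(30, 5) = 142506; 142506 < 262144? YES
  n = 31: C(31, 5) = 169911; 169911 < 262144? YES
  n = 32: C(32, 5) = 201376; 201376 < 262144? YES
  n = 33: C(33, 5) = 237336; 237336 < 262144? YES
  n = 34: C(34, 5) = 278256; 278256 < 262144? NO
  n = 35: C(35, 5) = 324632; 324632 < 262144? NO
The largest n with C(n, 5) < 262144 is n = 33 (where E[X] = 29667/32768 ≈ 0.905365). Hence R_4(5) > 33, i.e. R_4(5) ≥ 34.

Largest n = 33; hence R_4(5) > 33.


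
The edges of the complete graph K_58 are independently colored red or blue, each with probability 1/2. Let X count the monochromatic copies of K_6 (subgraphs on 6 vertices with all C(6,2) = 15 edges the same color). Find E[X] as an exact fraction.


Let X = Σ_S X_S over the C(58, 6) = 40475358 subsets S of size 6, where X_S = 1 if the K_6 on S is monochromatic.
For a fixed S, the K_6 on S has C(6, 2) = 15 edges. P[all 15 edges red] = (1/2)^15, and likewise for blue, so P[monochromatic] = 2·(1/2)^15 = 2^{1 − 15} = 1/16384.
By linearity: E[X] = C(58, 6) · 2^{1 − 15} = 40475358 · 1/16384 = 20237679/8192.
Numerically: E[X] ≈ 2470.420.

E[X] = C(58,6)·2^(1−C(6,2)) = 20237679/8192 ≈ 2470.420.


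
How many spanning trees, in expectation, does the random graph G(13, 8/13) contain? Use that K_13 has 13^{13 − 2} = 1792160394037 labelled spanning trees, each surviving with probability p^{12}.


K_13 has 13^{13 − 2} = 1792160394037 labelled spanning trees.
For each such spanning tree H, let X_H = 1 if all 12 edges of H are present in G. Then P[X_H = 1] = p^{12} = (8/13)^{12} = 68719476736/23298085122481.
By linearity: E[X] = Σ_H E[X_H] = 1792160394037 · p^{12} = 1792160394037 · 68719476736/23298085122481 = 68719476736/13.
Numerically: E[X] ≈ 5.28611e+09.

E[X] = 1792160394037 · (8/13)^{12} = 68719476736/13 ≈ 5.28611e+09.


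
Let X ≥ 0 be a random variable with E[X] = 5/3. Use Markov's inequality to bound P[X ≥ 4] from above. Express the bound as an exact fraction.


μ = E[X] = 5/3, a = 4.
Markov: P[X ≥ 4] ≤ μ/a = (5/3)/4 = 5/12.
Numerically: ≈ 0.417.
(Since a = 4 > μ = 1.667, the bound 5/12 is < 1 and informative.)

P[X ≥ 4] ≤ 5/12 ≈ 0.417.


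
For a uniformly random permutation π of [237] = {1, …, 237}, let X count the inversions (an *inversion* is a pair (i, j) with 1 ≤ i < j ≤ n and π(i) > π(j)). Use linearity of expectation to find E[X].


Write X = Σ X_I over the C(237, 2) = 27966 pairs i < j, with X_I the indicator of one inversion.
There are 27966 indicators.
For each fixed pair i < j, the values π(i) and π(j) are two distinct elements of {1, …, 237} in uniformly random order; by symmetry P[π(i) > π(j)] = 1/2.
By linearity: E[X] = 27966 · (1/2) = C(237, 2) · (1/2) = 27966/2 = 13983 ≈ 13983.00000.

E[X] = 13983 = 13983.00000.


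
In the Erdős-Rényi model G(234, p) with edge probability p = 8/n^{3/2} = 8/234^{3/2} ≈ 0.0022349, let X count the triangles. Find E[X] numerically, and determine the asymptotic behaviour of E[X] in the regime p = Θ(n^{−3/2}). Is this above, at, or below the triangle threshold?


Number of potential triangles: C(234, 3) = 2108184.
Each occurs with probability p³ ≈ (0.0022349)³ ≈ 1.1163454e-08.
By linearity: E[X] = C(234, 3)·p³ ≈ 2108184 · 1.1163454e-08 ≈ 0.02353.
Since α = 3/2 > 1, p = c/n^{3/2} = o(1/n) is below the triangle threshold p ~ 1/n. Asymptotically E[X] ~ (c³/6)·n^{3(1−α)} = (8³/6)·n^{-1.5} → 0, so by Markov's inequality G has no triangles w.h.p.

E[X] ≈ 0.02353; in regime p = Θ(1/n^{3/2}) E[X] tends to 0 (below the triangle threshold p ~ 1/n).


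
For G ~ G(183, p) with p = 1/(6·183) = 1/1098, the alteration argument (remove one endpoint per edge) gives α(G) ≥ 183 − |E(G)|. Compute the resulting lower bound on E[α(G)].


E[|E(G)|] = C(183, 2)·p = 16653 · (1/1098) = 91/6.
E[α(G)] ≥ n − E[|E(G)|] = 183 − 91/6 = 1007/6.
Numerically: ≈ 167.833.
(This is only a lower bound; the true E[α(G)] may be larger.)

E[α(G)] ≥ 1007/6 ≈ 167.833.


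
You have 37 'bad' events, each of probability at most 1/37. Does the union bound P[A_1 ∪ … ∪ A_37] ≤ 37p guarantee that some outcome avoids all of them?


Union bound: P[∪_{i=1}^{37} A_i] ≤ Σ_i P[A_i] ≤ 37·p = 37·(1/37) = 1.
Numerically: 1 ≈ 1.000.
Is 1 < 1? NO.
Since the bound 1 is ≥ 1, the union bound is uninformative here; it does NOT by itself certify existence.

37·p = 1 ≈ 1.000; existence NOT certified by the union bound.


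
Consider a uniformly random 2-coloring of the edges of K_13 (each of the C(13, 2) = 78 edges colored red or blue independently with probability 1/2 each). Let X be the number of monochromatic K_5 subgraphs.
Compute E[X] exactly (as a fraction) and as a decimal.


Let X = Σ_S X_S over the C(13, 5) = 1287 subsets S of size 5, where X_S = 1 if the K_5 on S is monochromatic.
For a fixed S, the K_5 on S has C(5, 2) = 10 edges. P[all 10 edges red] = (1/2)^10, and likewise for blue, so P[monochromatic] = 2·(1/2)^10 = 2^{1 − 10} = 1/512.
By linearity: E[X] = C(13, 5) · 2^{1 − 10} = 1287 · 1/512 = 1287/512.
Numerically: E[X] ≈ 2.51367.

E[X] = C(13,5)·2^(1−C(5,2)) = 1287/512 ≈ 2.51367.


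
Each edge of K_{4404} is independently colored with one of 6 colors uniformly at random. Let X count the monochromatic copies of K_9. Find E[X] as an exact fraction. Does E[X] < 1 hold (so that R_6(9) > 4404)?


E[X] = C(4404, 9) · 6^{1 − 36} = 1703375445537161676647015880 · 6^{−35} = 1703375445537161676647015880/1719070799748422591028658176.
As a reduced fraction: E[X] = 70973976897381736526958995/71627949989517607959527424 ≈ 0.99087.
Is E[X] < 1? YES.
Since E[X] < 1, there exists a 6-coloring of K_{4404} with no monochromatic K_9; hence R_6(9) > 4404.

E[X] = 70973976897381736526958995/71627949989517607959527424 ≈ 0.99087; E[X] < 1, so R_6(9) > 4404.


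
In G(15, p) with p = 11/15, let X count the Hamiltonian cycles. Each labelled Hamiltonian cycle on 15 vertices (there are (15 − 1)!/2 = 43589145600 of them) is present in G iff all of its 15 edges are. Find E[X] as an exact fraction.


K_15 has (15 − 1)!/2 = 43589145600 labelled Hamiltonian cycles.
For each such Hamiltonian cycle H, let X_H = 1 if all 15 edges of H are present in G. Then P[X_H = 1] = p^{15} = (11/15)^{15} = 4177248169415651/437893890380859375.
By linearity: E[X] = Σ_H E[X_H] = 43589145600 · p^{15} = 43589145600 · 4177248169415651/437893890380859375 = 29972457393249757754368/72081298828125.
Numerically: E[X] ≈ 4.1581e+08.

E[X] = 43589145600 · (11/15)^{15} = 29972457393249757754368/72081298828125 ≈ 4.1581e+08.


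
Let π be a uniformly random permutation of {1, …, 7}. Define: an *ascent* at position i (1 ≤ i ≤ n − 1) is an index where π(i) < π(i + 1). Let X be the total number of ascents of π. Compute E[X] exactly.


Write X = Σ X_I over i = 1, …, 6, with X_I the indicator of one ascent.
There are 6 indicators.
For each fixed i, the pair (π(i), π(i+1)) is a uniformly random ordered pair of distinct values from {1, …, 7}; by symmetry P[π(i) < π(i+1)] = 1/2.
By linearity: E[X] = 6 · (1/2) = (7 − 1) · (1/2) = 3 ≈ 3.00000.

E[X] = 3 = 3.00000.


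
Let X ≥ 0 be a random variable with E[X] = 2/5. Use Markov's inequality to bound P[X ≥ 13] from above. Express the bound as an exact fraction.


μ = E[X] = 2/5, a = 13.
Markov: P[X ≥ 13] ≤ μ/a = (2/5)/13 = 2/65.
Numerically: ≈ 0.03077.
(Since a = 13 > μ = 0.40000, the bound 2/65 is < 1 and informative.)

P[X ≥ 13] ≤ 2/65 ≈ 0.03077.


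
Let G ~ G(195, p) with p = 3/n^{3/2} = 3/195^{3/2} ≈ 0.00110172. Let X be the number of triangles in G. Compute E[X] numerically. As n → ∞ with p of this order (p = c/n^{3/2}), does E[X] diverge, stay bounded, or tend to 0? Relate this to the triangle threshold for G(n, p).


Number of potential triangles: C(195, 3) = 1216865.
Each occurs with probability p³ ≈ (0.00110172)³ ≈ 1.33723586e-09.
By linearity: E[X] = C(195, 3)·p³ ≈ 1216865 · 1.33723586e-09 ≈ 0.001627.
Since α = 3/2 > 1, p = c/n^{3/2} = o(1/n) is below the triangle threshold p ~ 1/n. Asymptotically E[X] ~ (c³/6)·n^{3(1−α)} = (3³/6)·n^{-1.5} → 0, so by Markov's inequality G has no triangles w.h.p.

E[X] ≈ 0.001627; in regime p = Θ(1/n^{3/2}) E[X] tends to 0 (below the triangle threshold p ~ 1/n).


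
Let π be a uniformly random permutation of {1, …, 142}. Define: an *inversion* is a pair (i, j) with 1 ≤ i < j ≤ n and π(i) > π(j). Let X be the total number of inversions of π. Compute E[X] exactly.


Write X = Σ X_I over the C(142, 2) = 10011 pairs i < j, with X_I the indicator of one inversion.
There are 10011 indicators.
For each fixed pair i < j, the values π(i) and π(j) are two distinct elements of {1, …, 142} in uniformly random order; by symmetry P[π(i) > π(j)] = 1/2.
By linearity: E[X] = 10011 · (1/2) = C(142, 2) · (1/2) = 10011/2 = 10011/2 ≈ 5005.500.

E[X] = 10011/2 = 5005.500.


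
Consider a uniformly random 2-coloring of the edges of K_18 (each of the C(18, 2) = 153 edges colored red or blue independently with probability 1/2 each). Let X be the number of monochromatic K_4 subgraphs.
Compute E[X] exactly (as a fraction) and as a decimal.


Let X = Σ_S X_S over the C(18, 4) = 3060 subsets S of size 4, where X_S = 1 if the K_4 on S is monochromatic.
For a fixed S, the K_4 on S has C(4, 2) = 6 edges. P[all 6 edges red] = (1/2)^6, and likewise for blue, so P[monochromatic] = 2·(1/2)^6 = 2^{1 − 6} = 1/32.
By linearity of expectation: E[X] = C(18, 4) · 2^{1 − 6} = 3060 · 1/32 = 765/8.
Numerically: E[X] ≈ 95.625.

E[X] = C(18,4)·2^(1−C(4,2)) = 765/8 ≈ 95.625.


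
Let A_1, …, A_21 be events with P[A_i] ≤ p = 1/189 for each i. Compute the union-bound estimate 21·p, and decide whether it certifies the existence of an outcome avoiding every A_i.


Union bound: P[∪_{i=1}^{21} A_i] ≤ Σ_i P[A_i] ≤ 21·p = 21·(1/189) = 1/9.
Numerically: 1/9 ≈ 0.11111.
Is 1/9 < 1? YES.
Since P[∪ A_i] ≤ 1/9 < 1, the complement has P[∩ A_i^c] ≥ 1 − 1/9 = 8/9 > 0, so some outcome avoids every A_i.

21·p = 1/9 ≈ 0.11111; existence CERTIFIED by the union bound.


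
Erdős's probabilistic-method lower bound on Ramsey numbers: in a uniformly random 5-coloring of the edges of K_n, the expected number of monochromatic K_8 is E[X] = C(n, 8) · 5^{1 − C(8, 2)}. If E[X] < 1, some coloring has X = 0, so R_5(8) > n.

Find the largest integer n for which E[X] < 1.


We need C(n, 8) · 5^{1 − 28} < 1, i.e. C(n, 8) < 5^{28 − 1} = 7450580596923828125.
Check values of n near the boundary:
  n = 859: C(859, 8) = 7115855595170747139; 7115855595170747139 < 7450580596923828125? YES
  n = 860: C(860, 8) = 7182671140665308145; 7182671140665308145 < 7450580596923828125? YES
  n = 861: C(861, 8) = 7250034996615275865; 7250034996615275865 < 7450580596923828125? YES
  n = 862: C(862, 8) = 7317951015318931845; 7317951015318931845 < 7450580596923828125? YES
  n = 863: C(863, 8) = 7386423071602617757; 7386423071602617757 < 7450580596923828125? YES
  n = 864: C(864, 8) = 7455455062926006708; 7455455062926006708 < 7450580596923828125? NO
  n = 865: C(865, 8) = 7525050909487743060; 7525050909487743060 < 7450580596923828125? NO
  n = 866: C(866, 8) = 7595214554331451620; 7595214554331451620 < 7450580596923828125? NO
The largest n with C(n, 8) < 7450580596923828125 is n = 863 (where E[X] = 7386423071602617757/7450580596923828125 ≈ 0.9914). Hence R_5(8) > 863, i.e. R_5(8) ≥ 864.

Largest n = 863; hence R_5(8) > 863.


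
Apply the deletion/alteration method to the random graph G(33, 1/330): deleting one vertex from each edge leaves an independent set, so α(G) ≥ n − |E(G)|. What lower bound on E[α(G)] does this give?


E[|E(G)|] = C(33, 2)·p = 528 · (1/330) = 8/5.
E[α(G)] ≥ n − E[|E(G)|] = 33 − 8/5 = 157/5.
Numerically: ≈ 31.400000.
(This is only a lower bound; the true E[α(G)] may be larger.)

E[α(G)] ≥ 157/5 ≈ 31.400000.


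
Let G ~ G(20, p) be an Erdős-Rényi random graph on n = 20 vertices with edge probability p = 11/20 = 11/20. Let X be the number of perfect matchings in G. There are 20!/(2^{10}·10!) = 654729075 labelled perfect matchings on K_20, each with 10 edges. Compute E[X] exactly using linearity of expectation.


K_20 has 20!/(2^{10}·10!) = 654729075 labelled perfect matchings.
For each such perfect matching H, let X_H = 1 if all 10 edges of H are present in G. Then P[X_H = 1] = p^{10} = (11/20)^{10} = 25937424601/10240000000000.
By linearity of expectation: E[X] = Σ_H E[X_H] = 654729075 · p^{10} = 654729075 · 25937424601/10240000000000 = 679279440675798963/409600000000.
Numerically: E[X] ≈ 1.6584e+06.

E[X] = 654729075 · (11/20)^{10} = 679279440675798963/409600000000 ≈ 1.6584e+06.


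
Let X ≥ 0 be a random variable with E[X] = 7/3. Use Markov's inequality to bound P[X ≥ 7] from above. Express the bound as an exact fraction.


μ = E[X] = 7/3, a = 7.
Markov: P[X ≥ 7] ≤ μ/a = (7/3)/7 = 1/3.
Numerically: ≈ 0.3333.
(Since a = 7 > μ = 2.3333, the bound 1/3 is < 1 and informative.)

P[X ≥ 7] ≤ 1/3 ≈ 0.3333.
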